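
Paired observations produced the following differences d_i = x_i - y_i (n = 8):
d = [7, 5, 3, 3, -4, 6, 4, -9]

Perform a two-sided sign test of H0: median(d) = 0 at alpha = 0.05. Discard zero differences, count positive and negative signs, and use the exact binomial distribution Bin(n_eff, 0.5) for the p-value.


Step 1: Discard zero differences. Original n = 8; n_eff = number of nonzero differences = 8.
Nonzero differences (with sign): +7, +5, +3, +3, -4, +6, +4, -9
Step 2: Count signs: positive = 6, negative = 2.
Step 3: Under H0: P(positive) = 0.5, so the number of positives S ~ Bin(8, 0.5).
Step 4: Two-sided exact p-value = sum of Bin(8,0.5) probabilities at or below the observed probability = 0.289062.
Step 5: alpha = 0.05. fail to reject H0.

n_eff = 8, pos = 6, neg = 2, p = 0.289062, fail to reject H0.


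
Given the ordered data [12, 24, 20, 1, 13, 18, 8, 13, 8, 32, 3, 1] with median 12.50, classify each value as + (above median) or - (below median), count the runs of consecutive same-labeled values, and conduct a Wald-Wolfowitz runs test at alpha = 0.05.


Step 1: Compute median = 12.50; label A = above, B = below.
Labels in order: BAABAABABABB  (n_A = 6, n_B = 6)
Step 2: Count runs R = 9.
Step 3: Under H0 (random ordering), E[R] = 2*n_A*n_B/(n_A+n_B) + 1 = 2*6*6/12 + 1 = 7.0000.
        Var[R] = 2*n_A*n_B*(2*n_A*n_B - n_A - n_B) / ((n_A+n_B)^2 * (n_A+n_B-1)) = 4320/1584 = 2.7273.
        SD[R] = 1.6514.
Step 4: Continuity-corrected z = (R - 0.5 - E[R]) / SD[R] = (9 - 0.5 - 7.0000) / 1.6514 = 0.9083.
Step 5: Two-sided p-value via normal approximation = 2*(1 - Phi(|z|)) = 0.363722.
Step 6: alpha = 0.05. fail to reject H0.

R = 9, z = 0.9083, p = 0.363722, fail to reject H0.


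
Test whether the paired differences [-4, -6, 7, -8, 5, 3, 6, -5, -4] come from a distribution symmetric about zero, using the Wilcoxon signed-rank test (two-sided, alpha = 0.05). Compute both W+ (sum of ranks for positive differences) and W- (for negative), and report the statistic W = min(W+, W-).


Step 1: Drop any zero differences (none here) and take |d_i|.
|d| = [4, 6, 7, 8, 5, 3, 6, 5, 4]
Step 2: Midrank |d_i| (ties get averaged ranks).
ranks: |4|->2.5, |6|->6.5, |7|->8, |8|->9, |5|->4.5, |3|->1, |6|->6.5, |5|->4.5, |4|->2.5
Step 3: Attach original signs; sum ranks with positive sign and with negative sign.
W+ = 8 + 4.5 + 1 + 6.5 = 20
W- = 2.5 + 6.5 + 9 + 4.5 + 2.5 = 25
(Check: W+ + W- = 45 should equal n(n+1)/2 = 45.)
Step 4: Test statistic W = min(W+, W-) = 20.
Step 5: Ties in |d|, so use the tie-corrected normal approximation.
        E[W] = n(n+1)/4 = 9*10/4 = 22.5.
        Tie groups: |d|=4 (t=2), |d|=5 (t=2), |d|=6 (t=2); sum(t^3 - t) = 18.
        Var[W] = n(n+1)(2n+1)/24 - sum(t^3-t)/48 = 1710/24 - 18/48 = 70.875.
        z = (W - E[W]) / sqrt(Var[W]) = (20 - 22.5) / 8.4187 = -0.2970.
        Two-sided p = 2*Phi(z) = 0.766499.
Step 6: alpha = 0.05. fail to reject H0.

W+ = 20, W- = 25, W = min = 20, p = 0.766499, fail to reject H0.


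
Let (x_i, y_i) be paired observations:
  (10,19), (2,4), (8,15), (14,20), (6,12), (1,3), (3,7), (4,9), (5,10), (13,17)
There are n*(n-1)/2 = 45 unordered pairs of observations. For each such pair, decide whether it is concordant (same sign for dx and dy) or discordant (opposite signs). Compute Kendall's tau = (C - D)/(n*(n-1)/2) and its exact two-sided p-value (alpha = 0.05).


Step 1: Enumerate the 45 unordered pairs (i,j) with i<j and classify each by sign(x_j-x_i) * sign(y_j-y_i).
  (1,2):dx=-8,dy=-15->C; (1,3):dx=-2,dy=-4->C; (1,4):dx=+4,dy=+1->C; (1,5):dx=-4,dy=-7->C
  (1,6):dx=-9,dy=-16->C; (1,7):dx=-7,dy=-12->C; (1,8):dx=-6,dy=-10->C; (1,9):dx=-5,dy=-9->C
  (1,10):dx=+3,dy=-2->D; (2,3):dx=+6,dy=+11->C; (2,4):dx=+12,dy=+16->C; (2,5):dx=+4,dy=+8->C
  (2,6):dx=-1,dy=-1->C; (2,7):dx=+1,dy=+3->C; (2,8):dx=+2,dy=+5->C; (2,9):dx=+3,dy=+6->C
  (2,10):dx=+11,dy=+13->C; (3,4):dx=+6,dy=+5->C; (3,5):dx=-2,dy=-3->C; (3,6):dx=-7,dy=-12->C
  (3,7):dx=-5,dy=-8->C; (3,8):dx=-4,dy=-6->C; (3,9):dx=-3,dy=-5->C; (3,10):dx=+5,dy=+2->C
  (4,5):dx=-8,dy=-8->C; (4,6):dx=-13,dy=-17->C; (4,7):dx=-11,dy=-13->C; (4,8):dx=-10,dy=-11->C
  (4,9):dx=-9,dy=-10->C; (4,10):dx=-1,dy=-3->C; (5,6):dx=-5,dy=-9->C; (5,7):dx=-3,dy=-5->C
  (5,8):dx=-2,dy=-3->C; (5,9):dx=-1,dy=-2->C; (5,10):dx=+7,dy=+5->C; (6,7):dx=+2,dy=+4->C
  (6,8):dx=+3,dy=+6->C; (6,9):dx=+4,dy=+7->C; (6,10):dx=+12,dy=+14->C; (7,8):dx=+1,dy=+2->C
  (7,9):dx=+2,dy=+3->C; (7,10):dx=+10,dy=+10->C; (8,9):dx=+1,dy=+1->C; (8,10):dx=+9,dy=+8->C
  (9,10):dx=+8,dy=+7->C
Step 2: C = 44, D = 1, total pairs = 45.
Step 3: tau = (C - D)/(n(n-1)/2) = (44 - 1)/45 = 0.955556.
Step 4: Exact two-sided p-value (enumerate n! = 3628800 permutations of y under H0): p = 0.000006.
Step 5: alpha = 0.05. reject H0.

tau_b = 0.9556 (C=44, D=1), p = 0.000006, reject H0.


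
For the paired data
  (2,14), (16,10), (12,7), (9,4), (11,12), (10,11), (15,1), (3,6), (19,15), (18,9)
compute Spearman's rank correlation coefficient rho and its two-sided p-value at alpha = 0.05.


Step 1: Rank x and y separately (midranks; no ties here).
rank(x): 2->1, 16->8, 12->6, 9->3, 11->5, 10->4, 15->7, 3->2, 19->10, 18->9
rank(y): 14->9, 10->6, 7->4, 4->2, 12->8, 11->7, 1->1, 6->3, 15->10, 9->5
Step 2: d_i = R_x(i) - R_y(i); compute d_i^2.
  (1-9)^2=64, (8-6)^2=4, (6-4)^2=4, (3-2)^2=1, (5-8)^2=9, (4-7)^2=9, (7-1)^2=36, (2-3)^2=1, (10-10)^2=0, (9-5)^2=16
sum(d^2) = 144.
Step 3: rho = 1 - 6*144 / (10*(10^2 - 1)) = 1 - 864/990 = 0.127273.
Step 4: Under H0, t = rho * sqrt((n-2)/(1-rho^2)) = 0.3629 ~ t(8).
Step 5: Two-sided p-value from the t-distribution with 8 df = 0.726057.
Step 6: alpha = 0.05. fail to reject H0.

rho = 0.1273, p = 0.726057, fail to reject H0 at alpha = 0.05.


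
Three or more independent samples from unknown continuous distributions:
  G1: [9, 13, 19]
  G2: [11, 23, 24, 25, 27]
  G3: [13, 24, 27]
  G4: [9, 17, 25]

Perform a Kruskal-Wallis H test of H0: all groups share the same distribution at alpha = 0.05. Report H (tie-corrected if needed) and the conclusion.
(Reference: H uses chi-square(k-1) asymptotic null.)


Step 1: Combine all N = 14 observations and assign midranks.
sorted (value, group, rank): (9,G1,1.5), (9,G4,1.5), (11,G2,3), (13,G1,4.5), (13,G3,4.5), (17,G4,6), (19,G1,7), (23,G2,8), (24,G2,9.5), (24,G3,9.5), (25,G2,11.5), (25,G4,11.5), (27,G2,13.5), (27,G3,13.5)
Step 2: Sum ranks within each group.
R_1 = 13 (n_1 = 3)
R_2 = 45.5 (n_2 = 5)
R_3 = 27.5 (n_3 = 3)
R_4 = 19 (n_4 = 3)
Step 3: H = 12/(N(N+1)) * sum(R_i^2/n_i) - 3(N+1)
     = 12/(14*15) * (13^2/3 + 45.5^2/5 + 27.5^2/3 + 19^2/3) - 3*15
     = 0.057143 * 842.8 - 45
     = 3.160000.
Step 4: Ties present; correction factor C = 1 - 30/(14^3 - 14) = 0.989011. Corrected H = 3.160000 / 0.989011 = 3.195111.
Step 5: Under H0, H ~ chi^2(3); p-value = 0.362510.
Step 6: alpha = 0.05. fail to reject H0.

H = 3.1951, df = 3, p = 0.362510, fail to reject H0.


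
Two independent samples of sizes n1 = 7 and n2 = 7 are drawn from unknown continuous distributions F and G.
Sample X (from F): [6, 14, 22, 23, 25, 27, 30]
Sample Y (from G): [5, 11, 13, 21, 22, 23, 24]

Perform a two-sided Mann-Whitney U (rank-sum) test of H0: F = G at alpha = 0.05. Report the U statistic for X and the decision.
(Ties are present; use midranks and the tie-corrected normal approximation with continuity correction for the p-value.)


Step 1: Combine and sort all 14 observations; assign midranks.
sorted (value, group): (5,Y), (6,X), (11,Y), (13,Y), (14,X), (21,Y), (22,X), (22,Y), (23,X), (23,Y), (24,Y), (25,X), (27,X), (30,X)
ranks: 5->1, 6->2, 11->3, 13->4, 14->5, 21->6, 22->7.5, 22->7.5, 23->9.5, 23->9.5, 24->11, 25->12, 27->13, 30->14
Step 2: Rank sum for X: R1 = 2 + 5 + 7.5 + 9.5 + 12 + 13 + 14 = 63.
Step 3: U_X = R1 - n1(n1+1)/2 = 63 - 7*8/2 = 63 - 28 = 35.
       U_Y = n1*n2 - U_X = 49 - 35 = 14.
Step 4: Ties are present, so use the tie-corrected normal approximation (with continuity correction) for the p-value.
Step 5: p-value = 0.200345; compare to alpha = 0.05. fail to reject H0.

U_X = 35, p = 0.200345, fail to reject H0 at alpha = 0.05.


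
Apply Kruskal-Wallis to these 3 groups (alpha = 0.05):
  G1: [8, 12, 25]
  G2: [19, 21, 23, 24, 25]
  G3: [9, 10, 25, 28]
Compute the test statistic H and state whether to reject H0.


Step 1: Combine all N = 12 observations and assign midranks.
sorted (value, group, rank): (8,G1,1), (9,G3,2), (10,G3,3), (12,G1,4), (19,G2,5), (21,G2,6), (23,G2,7), (24,G2,8), (25,G1,10), (25,G2,10), (25,G3,10), (28,G3,12)
Step 2: Sum ranks within each group.
R_1 = 15 (n_1 = 3)
R_2 = 36 (n_2 = 5)
R_3 = 27 (n_3 = 4)
Step 3: H = 12/(N(N+1)) * sum(R_i^2/n_i) - 3(N+1)
     = 12/(12*13) * (15^2/3 + 36^2/5 + 27^2/4) - 3*13
     = 0.076923 * 516.45 - 39
     = 0.726923.
Step 4: Ties present; correction factor C = 1 - 24/(12^3 - 12) = 0.986014. Corrected H = 0.726923 / 0.986014 = 0.737234.
Step 5: Under H0, H ~ chi^2(2); p-value = 0.691690.
Step 6: alpha = 0.05. fail to reject H0.

H = 0.7372, df = 2, p = 0.691690, fail to reject H0.


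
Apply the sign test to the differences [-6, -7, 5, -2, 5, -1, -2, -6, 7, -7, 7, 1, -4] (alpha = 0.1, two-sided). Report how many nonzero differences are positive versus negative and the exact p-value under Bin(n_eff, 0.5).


Step 1: Discard zero differences. Original n = 13; n_eff = number of nonzero differences = 13.
Nonzero differences (with sign): -6, -7, +5, -2, +5, -1, -2, -6, +7, -7, +7, +1, -4
Step 2: Count signs: positive = 5, negative = 8.
Step 3: Under H0: P(positive) = 0.5, so the number of positives S ~ Bin(13, 0.5).
Step 4: Two-sided exact p-value = sum of Bin(13,0.5) probabilities at or below the observed probability = 0.581055.
Step 5: alpha = 0.1. fail to reject H0.

n_eff = 13, pos = 5, neg = 8, p = 0.581055, fail to reject H0.


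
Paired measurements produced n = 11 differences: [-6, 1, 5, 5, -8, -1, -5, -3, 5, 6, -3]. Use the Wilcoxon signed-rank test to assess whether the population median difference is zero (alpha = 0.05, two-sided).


Step 1: Drop any zero differences (none here) and take |d_i|.
|d| = [6, 1, 5, 5, 8, 1, 5, 3, 5, 6, 3]
Step 2: Midrank |d_i| (ties get averaged ranks).
ranks: |6|->9.5, |1|->1.5, |5|->6.5, |5|->6.5, |8|->11, |1|->1.5, |5|->6.5, |3|->3.5, |5|->6.5, |6|->9.5, |3|->3.5
Step 3: Attach original signs; sum ranks with positive sign and with negative sign.
W+ = 1.5 + 6.5 + 6.5 + 6.5 + 9.5 = 30.5
W- = 9.5 + 11 + 1.5 + 6.5 + 3.5 + 3.5 = 35.5
(Check: W+ + W- = 66 should equal n(n+1)/2 = 66.)
Step 4: Test statistic W = min(W+, W-) = 30.5.
Step 5: Ties in |d|, so use the tie-corrected normal approximation.
        E[W] = n(n+1)/4 = 11*12/4 = 33.
        Tie groups: |d|=1 (t=2), |d|=3 (t=2), |d|=5 (t=4), |d|=6 (t=2); sum(t^3 - t) = 78.
        Var[W] = n(n+1)(2n+1)/24 - sum(t^3-t)/48 = 3036/24 - 78/48 = 124.875.
        z = (W - E[W]) / sqrt(Var[W]) = (30.5 - 33) / 11.1747 = -0.2237.
        Two-sided p = 2*Phi(z) = 0.822976.
Step 6: alpha = 0.05. fail to reject H0.

W+ = 30.5, W- = 35.5, W = min = 30.5, p = 0.822976, fail to reject H0.


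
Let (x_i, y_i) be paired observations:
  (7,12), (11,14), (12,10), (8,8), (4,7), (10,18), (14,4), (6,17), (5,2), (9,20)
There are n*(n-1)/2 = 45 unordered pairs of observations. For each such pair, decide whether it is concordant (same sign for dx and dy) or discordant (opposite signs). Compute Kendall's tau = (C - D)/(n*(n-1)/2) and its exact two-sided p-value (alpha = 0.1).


Step 1: Enumerate the 45 unordered pairs (i,j) with i<j and classify each by sign(x_j-x_i) * sign(y_j-y_i).
  (1,2):dx=+4,dy=+2->C; (1,3):dx=+5,dy=-2->D; (1,4):dx=+1,dy=-4->D; (1,5):dx=-3,dy=-5->C
  (1,6):dx=+3,dy=+6->C; (1,7):dx=+7,dy=-8->D; (1,8):dx=-1,dy=+5->D; (1,9):dx=-2,dy=-10->C
  (1,10):dx=+2,dy=+8->C; (2,3):dx=+1,dy=-4->D; (2,4):dx=-3,dy=-6->C; (2,5):dx=-7,dy=-7->C
  (2,6):dx=-1,dy=+4->D; (2,7):dx=+3,dy=-10->D; (2,8):dx=-5,dy=+3->D; (2,9):dx=-6,dy=-12->C
  (2,10):dx=-2,dy=+6->D; (3,4):dx=-4,dy=-2->C; (3,5):dx=-8,dy=-3->C; (3,6):dx=-2,dy=+8->D
  (3,7):dx=+2,dy=-6->D; (3,8):dx=-6,dy=+7->D; (3,9):dx=-7,dy=-8->C; (3,10):dx=-3,dy=+10->D
  (4,5):dx=-4,dy=-1->C; (4,6):dx=+2,dy=+10->C; (4,7):dx=+6,dy=-4->D; (4,8):dx=-2,dy=+9->D
  (4,9):dx=-3,dy=-6->C; (4,10):dx=+1,dy=+12->C; (5,6):dx=+6,dy=+11->C; (5,7):dx=+10,dy=-3->D
  (5,8):dx=+2,dy=+10->C; (5,9):dx=+1,dy=-5->D; (5,10):dx=+5,dy=+13->C; (6,7):dx=+4,dy=-14->D
  (6,8):dx=-4,dy=-1->C; (6,9):dx=-5,dy=-16->C; (6,10):dx=-1,dy=+2->D; (7,8):dx=-8,dy=+13->D
  (7,9):dx=-9,dy=-2->C; (7,10):dx=-5,dy=+16->D; (8,9):dx=-1,dy=-15->C; (8,10):dx=+3,dy=+3->C
  (9,10):dx=+4,dy=+18->C
Step 2: C = 24, D = 21, total pairs = 45.
Step 3: tau = (C - D)/(n(n-1)/2) = (24 - 21)/45 = 0.066667.
Step 4: Exact two-sided p-value (enumerate n! = 3628800 permutations of y under H0): p = 0.861801.
Step 5: alpha = 0.1. fail to reject H0.

tau_b = 0.0667 (C=24, D=21), p = 0.861801, fail to reject H0.


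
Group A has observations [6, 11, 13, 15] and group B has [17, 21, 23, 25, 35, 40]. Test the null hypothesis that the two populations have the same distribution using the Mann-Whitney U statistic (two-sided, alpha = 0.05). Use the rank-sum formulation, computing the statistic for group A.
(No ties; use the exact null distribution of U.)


Step 1: Combine and sort all 10 observations; assign midranks.
sorted (value, group): (6,X), (11,X), (13,X), (15,X), (17,Y), (21,Y), (23,Y), (25,Y), (35,Y), (40,Y)
ranks: 6->1, 11->2, 13->3, 15->4, 17->5, 21->6, 23->7, 25->8, 35->9, 40->10
Step 2: Rank sum for X: R1 = 1 + 2 + 3 + 4 = 10.
Step 3: U_X = R1 - n1(n1+1)/2 = 10 - 4*5/2 = 10 - 10 = 0.
       U_Y = n1*n2 - U_X = 24 - 0 = 24.
Step 4: No ties, so the exact null distribution of U (based on enumerating the C(10,4) = 210 equally likely rank assignments) gives the two-sided p-value.
Step 5: p-value = 0.009524; compare to alpha = 0.05. reject H0.

U_X = 0, p = 0.009524, reject H0 at alpha = 0.05.


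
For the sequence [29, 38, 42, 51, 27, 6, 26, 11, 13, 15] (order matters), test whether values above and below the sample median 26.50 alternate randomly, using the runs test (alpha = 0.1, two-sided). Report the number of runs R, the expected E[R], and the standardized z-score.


Step 1: Compute median = 26.50; label A = above, B = below.
Labels in order: AAAAABBBBB  (n_A = 5, n_B = 5)
Step 2: Count runs R = 2.
Step 3: Under H0 (random ordering), E[R] = 2*n_A*n_B/(n_A+n_B) + 1 = 2*5*5/10 + 1 = 6.0000.
        Var[R] = 2*n_A*n_B*(2*n_A*n_B - n_A - n_B) / ((n_A+n_B)^2 * (n_A+n_B-1)) = 2000/900 = 2.2222.
        SD[R] = 1.4907.
Step 4: Continuity-corrected z = (R + 0.5 - E[R]) / SD[R] = (2 + 0.5 - 6.0000) / 1.4907 = -2.3479.
Step 5: Two-sided p-value via normal approximation = 2*(1 - Phi(|z|)) = 0.018881.
Step 6: alpha = 0.1. reject H0.

R = 2, z = -2.3479, p = 0.018881, reject H0.


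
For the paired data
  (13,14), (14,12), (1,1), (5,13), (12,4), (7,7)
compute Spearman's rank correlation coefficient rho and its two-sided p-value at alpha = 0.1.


Step 1: Rank x and y separately (midranks; no ties here).
rank(x): 13->5, 14->6, 1->1, 5->2, 12->4, 7->3
rank(y): 14->6, 12->4, 1->1, 13->5, 4->2, 7->3
Step 2: d_i = R_x(i) - R_y(i); compute d_i^2.
  (5-6)^2=1, (6-4)^2=4, (1-1)^2=0, (2-5)^2=9, (4-2)^2=4, (3-3)^2=0
sum(d^2) = 18.
Step 3: rho = 1 - 6*18 / (6*(6^2 - 1)) = 1 - 108/210 = 0.485714.
Step 4: Under H0, t = rho * sqrt((n-2)/(1-rho^2)) = 1.1113 ~ t(4).
Step 5: Two-sided p-value from the t-distribution with 4 df = 0.328723.
Step 6: alpha = 0.1. fail to reject H0.

rho = 0.4857, p = 0.328723, fail to reject H0 at alpha = 0.1.


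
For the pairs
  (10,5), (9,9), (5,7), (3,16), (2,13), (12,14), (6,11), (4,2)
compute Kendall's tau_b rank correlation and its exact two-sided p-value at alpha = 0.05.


Step 1: Enumerate the 28 unordered pairs (i,j) with i<j and classify each by sign(x_j-x_i) * sign(y_j-y_i).
  (1,2):dx=-1,dy=+4->D; (1,3):dx=-5,dy=+2->D; (1,4):dx=-7,dy=+11->D; (1,5):dx=-8,dy=+8->D
  (1,6):dx=+2,dy=+9->C; (1,7):dx=-4,dy=+6->D; (1,8):dx=-6,dy=-3->C; (2,3):dx=-4,dy=-2->C
  (2,4):dx=-6,dy=+7->D; (2,5):dx=-7,dy=+4->D; (2,6):dx=+3,dy=+5->C; (2,7):dx=-3,dy=+2->D
  (2,8):dx=-5,dy=-7->C; (3,4):dx=-2,dy=+9->D; (3,5):dx=-3,dy=+6->D; (3,6):dx=+7,dy=+7->C
  (3,7):dx=+1,dy=+4->C; (3,8):dx=-1,dy=-5->C; (4,5):dx=-1,dy=-3->C; (4,6):dx=+9,dy=-2->D
  (4,7):dx=+3,dy=-5->D; (4,8):dx=+1,dy=-14->D; (5,6):dx=+10,dy=+1->C; (5,7):dx=+4,dy=-2->D
  (5,8):dx=+2,dy=-11->D; (6,7):dx=-6,dy=-3->C; (6,8):dx=-8,dy=-12->C; (7,8):dx=-2,dy=-9->C
Step 2: C = 13, D = 15, total pairs = 28.
Step 3: tau = (C - D)/(n(n-1)/2) = (13 - 15)/28 = -0.071429.
Step 4: Exact two-sided p-value (enumerate n! = 40320 permutations of y under H0): p = 0.904861.
Step 5: alpha = 0.05. fail to reject H0.

tau_b = -0.0714 (C=13, D=15), p = 0.904861, fail to reject H0.


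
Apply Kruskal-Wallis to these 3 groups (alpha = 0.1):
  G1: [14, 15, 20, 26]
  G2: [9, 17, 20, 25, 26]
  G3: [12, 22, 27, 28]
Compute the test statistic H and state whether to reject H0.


Step 1: Combine all N = 13 observations and assign midranks.
sorted (value, group, rank): (9,G2,1), (12,G3,2), (14,G1,3), (15,G1,4), (17,G2,5), (20,G1,6.5), (20,G2,6.5), (22,G3,8), (25,G2,9), (26,G1,10.5), (26,G2,10.5), (27,G3,12), (28,G3,13)
Step 2: Sum ranks within each group.
R_1 = 24 (n_1 = 4)
R_2 = 32 (n_2 = 5)
R_3 = 35 (n_3 = 4)
Step 3: H = 12/(N(N+1)) * sum(R_i^2/n_i) - 3(N+1)
     = 12/(13*14) * (24^2/4 + 32^2/5 + 35^2/4) - 3*14
     = 0.065934 * 655.05 - 42
     = 1.190110.
Step 4: Ties present; correction factor C = 1 - 12/(13^3 - 13) = 0.994505. Corrected H = 1.190110 / 0.994505 = 1.196685.
Step 5: Under H0, H ~ chi^2(2); p-value = 0.549722.
Step 6: alpha = 0.1. fail to reject H0.

H = 1.1967, df = 2, p = 0.549722, fail to reject H0.


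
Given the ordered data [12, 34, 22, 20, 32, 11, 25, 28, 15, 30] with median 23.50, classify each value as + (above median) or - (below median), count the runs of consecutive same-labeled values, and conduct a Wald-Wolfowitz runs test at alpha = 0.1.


Step 1: Compute median = 23.50; label A = above, B = below.
Labels in order: BABBABAABA  (n_A = 5, n_B = 5)
Step 2: Count runs R = 8.
Step 3: Under H0 (random ordering), E[R] = 2*n_A*n_B/(n_A+n_B) + 1 = 2*5*5/10 + 1 = 6.0000.
        Var[R] = 2*n_A*n_B*(2*n_A*n_B - n_A - n_B) / ((n_A+n_B)^2 * (n_A+n_B-1)) = 2000/900 = 2.2222.
        SD[R] = 1.4907.
Step 4: Continuity-corrected z = (R - 0.5 - E[R]) / SD[R] = (8 - 0.5 - 6.0000) / 1.4907 = 1.0062.
Step 5: Two-sided p-value via normal approximation = 2*(1 - Phi(|z|)) = 0.314305.
Step 6: alpha = 0.1. fail to reject H0.

R = 8, z = 1.0062, p = 0.314305, fail to reject H0.


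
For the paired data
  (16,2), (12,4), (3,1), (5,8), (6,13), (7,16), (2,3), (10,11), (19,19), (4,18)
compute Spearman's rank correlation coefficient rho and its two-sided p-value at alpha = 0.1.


Step 1: Rank x and y separately (midranks; no ties here).
rank(x): 16->9, 12->8, 3->2, 5->4, 6->5, 7->6, 2->1, 10->7, 19->10, 4->3
rank(y): 2->2, 4->4, 1->1, 8->5, 13->7, 16->8, 3->3, 11->6, 19->10, 18->9
Step 2: d_i = R_x(i) - R_y(i); compute d_i^2.
  (9-2)^2=49, (8-4)^2=16, (2-1)^2=1, (4-5)^2=1, (5-7)^2=4, (6-8)^2=4, (1-3)^2=4, (7-6)^2=1, (10-10)^2=0, (3-9)^2=36
sum(d^2) = 116.
Step 3: rho = 1 - 6*116 / (10*(10^2 - 1)) = 1 - 696/990 = 0.296970.
Step 4: Under H0, t = rho * sqrt((n-2)/(1-rho^2)) = 0.8796 ~ t(8).
Step 5: Two-sided p-value from the t-distribution with 8 df = 0.404702.
Step 6: alpha = 0.1. fail to reject H0.

rho = 0.2970, p = 0.404702, fail to reject H0 at alpha = 0.1.


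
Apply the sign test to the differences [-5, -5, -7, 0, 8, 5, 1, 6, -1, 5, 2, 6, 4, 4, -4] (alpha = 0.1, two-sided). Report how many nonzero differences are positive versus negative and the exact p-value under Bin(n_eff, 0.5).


Step 1: Discard zero differences. Original n = 15; n_eff = number of nonzero differences = 14.
Nonzero differences (with sign): -5, -5, -7, +8, +5, +1, +6, -1, +5, +2, +6, +4, +4, -4
Step 2: Count signs: positive = 9, negative = 5.
Step 3: Under H0: P(positive) = 0.5, so the number of positives S ~ Bin(14, 0.5).
Step 4: Two-sided exact p-value = sum of Bin(14,0.5) probabilities at or below the observed probability = 0.423950.
Step 5: alpha = 0.1. fail to reject H0.

n_eff = 14, pos = 9, neg = 5, p = 0.423950, fail to reject H0.


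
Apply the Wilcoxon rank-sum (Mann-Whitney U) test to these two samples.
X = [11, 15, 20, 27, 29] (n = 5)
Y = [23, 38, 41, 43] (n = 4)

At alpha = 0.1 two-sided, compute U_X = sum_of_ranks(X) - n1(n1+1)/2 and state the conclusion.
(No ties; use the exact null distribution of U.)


Step 1: Combine and sort all 9 observations; assign midranks.
sorted (value, group): (11,X), (15,X), (20,X), (23,Y), (27,X), (29,X), (38,Y), (41,Y), (43,Y)
ranks: 11->1, 15->2, 20->3, 23->4, 27->5, 29->6, 38->7, 41->8, 43->9
Step 2: Rank sum for X: R1 = 1 + 2 + 3 + 5 + 6 = 17.
Step 3: U_X = R1 - n1(n1+1)/2 = 17 - 5*6/2 = 17 - 15 = 2.
       U_Y = n1*n2 - U_X = 20 - 2 = 18.
Step 4: No ties, so the exact null distribution of U (based on enumerating the C(9,5) = 126 equally likely rank assignments) gives the two-sided p-value.
Step 5: p-value = 0.063492; compare to alpha = 0.1. reject H0.

U_X = 2, p = 0.063492, reject H0 at alpha = 0.1.


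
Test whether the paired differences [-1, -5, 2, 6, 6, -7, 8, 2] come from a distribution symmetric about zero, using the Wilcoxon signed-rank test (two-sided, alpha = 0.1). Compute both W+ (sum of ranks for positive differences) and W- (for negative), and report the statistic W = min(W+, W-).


Step 1: Drop any zero differences (none here) and take |d_i|.
|d| = [1, 5, 2, 6, 6, 7, 8, 2]
Step 2: Midrank |d_i| (ties get averaged ranks).
ranks: |1|->1, |5|->4, |2|->2.5, |6|->5.5, |6|->5.5, |7|->7, |8|->8, |2|->2.5
Step 3: Attach original signs; sum ranks with positive sign and with negative sign.
W+ = 2.5 + 5.5 + 5.5 + 8 + 2.5 = 24
W- = 1 + 4 + 7 = 12
(Check: W+ + W- = 36 should equal n(n+1)/2 = 36.)
Step 4: Test statistic W = min(W+, W-) = 12.
Step 5: Ties in |d|, so use the tie-corrected normal approximation.
        E[W] = n(n+1)/4 = 8*9/4 = 18.
        Tie groups: |d|=2 (t=2), |d|=6 (t=2); sum(t^3 - t) = 12.
        Var[W] = n(n+1)(2n+1)/24 - sum(t^3-t)/48 = 1224/24 - 12/48 = 50.75.
        z = (W - E[W]) / sqrt(Var[W]) = (12 - 18) / 7.1239 = -0.8422.
        Two-sided p = 2*Phi(z) = 0.399656.
Step 6: alpha = 0.1. fail to reject H0.

W+ = 24, W- = 12, W = min = 12, p = 0.399656, fail to reject H0.


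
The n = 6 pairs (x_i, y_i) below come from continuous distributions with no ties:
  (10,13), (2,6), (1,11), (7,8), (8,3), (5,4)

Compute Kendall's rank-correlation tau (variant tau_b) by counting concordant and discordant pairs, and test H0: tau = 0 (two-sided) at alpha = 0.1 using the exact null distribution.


Step 1: Enumerate the 15 unordered pairs (i,j) with i<j and classify each by sign(x_j-x_i) * sign(y_j-y_i).
  (1,2):dx=-8,dy=-7->C; (1,3):dx=-9,dy=-2->C; (1,4):dx=-3,dy=-5->C; (1,5):dx=-2,dy=-10->C
  (1,6):dx=-5,dy=-9->C; (2,3):dx=-1,dy=+5->D; (2,4):dx=+5,dy=+2->C; (2,5):dx=+6,dy=-3->D
  (2,6):dx=+3,dy=-2->D; (3,4):dx=+6,dy=-3->D; (3,5):dx=+7,dy=-8->D; (3,6):dx=+4,dy=-7->D
  (4,5):dx=+1,dy=-5->D; (4,6):dx=-2,dy=-4->C; (5,6):dx=-3,dy=+1->D
Step 2: C = 7, D = 8, total pairs = 15.
Step 3: tau = (C - D)/(n(n-1)/2) = (7 - 8)/15 = -0.066667.
Step 4: Exact two-sided p-value (enumerate n! = 720 permutations of y under H0): p = 1.000000.
Step 5: alpha = 0.1. fail to reject H0.

tau_b = -0.0667 (C=7, D=8), p = 1.000000, fail to reject H0.


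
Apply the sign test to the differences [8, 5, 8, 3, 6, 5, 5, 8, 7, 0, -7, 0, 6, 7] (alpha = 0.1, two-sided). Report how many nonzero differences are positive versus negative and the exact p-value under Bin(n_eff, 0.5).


Step 1: Discard zero differences. Original n = 14; n_eff = number of nonzero differences = 12.
Nonzero differences (with sign): +8, +5, +8, +3, +6, +5, +5, +8, +7, -7, +6, +7
Step 2: Count signs: positive = 11, negative = 1.
Step 3: Under H0: P(positive) = 0.5, so the number of positives S ~ Bin(12, 0.5).
Step 4: Two-sided exact p-value = sum of Bin(12,0.5) probabilities at or below the observed probability = 0.006348.
Step 5: alpha = 0.1. reject H0.

n_eff = 12, pos = 11, neg = 1, p = 0.006348, reject H0.


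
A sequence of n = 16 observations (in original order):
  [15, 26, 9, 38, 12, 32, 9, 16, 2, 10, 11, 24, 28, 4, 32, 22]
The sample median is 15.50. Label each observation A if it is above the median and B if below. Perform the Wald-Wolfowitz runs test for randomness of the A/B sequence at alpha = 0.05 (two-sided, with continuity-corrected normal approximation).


Step 1: Compute median = 15.50; label A = above, B = below.
Labels in order: BABABABABBBAABAA  (n_A = 8, n_B = 8)
Step 2: Count runs R = 12.
Step 3: Under H0 (random ordering), E[R] = 2*n_A*n_B/(n_A+n_B) + 1 = 2*8*8/16 + 1 = 9.0000.
        Var[R] = 2*n_A*n_B*(2*n_A*n_B - n_A - n_B) / ((n_A+n_B)^2 * (n_A+n_B-1)) = 14336/3840 = 3.7333.
        SD[R] = 1.9322.
Step 4: Continuity-corrected z = (R - 0.5 - E[R]) / SD[R] = (12 - 0.5 - 9.0000) / 1.9322 = 1.2939.
Step 5: Two-sided p-value via normal approximation = 2*(1 - Phi(|z|)) = 0.195709.
Step 6: alpha = 0.05. fail to reject H0.

R = 12, z = 1.2939, p = 0.195709, fail to reject H0.


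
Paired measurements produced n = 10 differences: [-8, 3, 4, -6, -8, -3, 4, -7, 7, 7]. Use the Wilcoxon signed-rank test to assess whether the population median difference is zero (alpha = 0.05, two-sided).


Step 1: Drop any zero differences (none here) and take |d_i|.
|d| = [8, 3, 4, 6, 8, 3, 4, 7, 7, 7]
Step 2: Midrank |d_i| (ties get averaged ranks).
ranks: |8|->9.5, |3|->1.5, |4|->3.5, |6|->5, |8|->9.5, |3|->1.5, |4|->3.5, |7|->7, |7|->7, |7|->7
Step 3: Attach original signs; sum ranks with positive sign and with negative sign.
W+ = 1.5 + 3.5 + 3.5 + 7 + 7 = 22.5
W- = 9.5 + 5 + 9.5 + 1.5 + 7 = 32.5
(Check: W+ + W- = 55 should equal n(n+1)/2 = 55.)
Step 4: Test statistic W = min(W+, W-) = 22.5.
Step 5: Ties in |d|, so use the tie-corrected normal approximation.
        E[W] = n(n+1)/4 = 10*11/4 = 27.5.
        Tie groups: |d|=3 (t=2), |d|=4 (t=2), |d|=7 (t=3), |d|=8 (t=2); sum(t^3 - t) = 42.
        Var[W] = n(n+1)(2n+1)/24 - sum(t^3-t)/48 = 2310/24 - 42/48 = 95.375.
        z = (W - E[W]) / sqrt(Var[W]) = (22.5 - 27.5) / 9.7660 = -0.5120.
        Two-sided p = 2*Phi(z) = 0.608665.
Step 6: alpha = 0.05. fail to reject H0.

W+ = 22.5, W- = 32.5, W = min = 22.5, p = 0.608665, fail to reject H0.


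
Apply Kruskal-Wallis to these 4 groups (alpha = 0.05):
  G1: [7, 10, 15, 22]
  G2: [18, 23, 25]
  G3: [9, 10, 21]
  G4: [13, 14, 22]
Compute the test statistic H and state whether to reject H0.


Step 1: Combine all N = 13 observations and assign midranks.
sorted (value, group, rank): (7,G1,1), (9,G3,2), (10,G1,3.5), (10,G3,3.5), (13,G4,5), (14,G4,6), (15,G1,7), (18,G2,8), (21,G3,9), (22,G1,10.5), (22,G4,10.5), (23,G2,12), (25,G2,13)
Step 2: Sum ranks within each group.
R_1 = 22 (n_1 = 4)
R_2 = 33 (n_2 = 3)
R_3 = 14.5 (n_3 = 3)
R_4 = 21.5 (n_4 = 3)
Step 3: H = 12/(N(N+1)) * sum(R_i^2/n_i) - 3(N+1)
     = 12/(13*14) * (22^2/4 + 33^2/3 + 14.5^2/3 + 21.5^2/3) - 3*14
     = 0.065934 * 708.167 - 42
     = 4.692308.
Step 4: Ties present; correction factor C = 1 - 12/(13^3 - 13) = 0.994505. Corrected H = 4.692308 / 0.994505 = 4.718232.
Step 5: Under H0, H ~ chi^2(3); p-value = 0.193631.
Step 6: alpha = 0.05. fail to reject H0.

H = 4.7182, df = 3, p = 0.193631, fail to reject H0.


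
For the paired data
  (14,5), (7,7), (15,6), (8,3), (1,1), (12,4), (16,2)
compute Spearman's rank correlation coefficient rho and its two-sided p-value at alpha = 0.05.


Step 1: Rank x and y separately (midranks; no ties here).
rank(x): 14->5, 7->2, 15->6, 8->3, 1->1, 12->4, 16->7
rank(y): 5->5, 7->7, 6->6, 3->3, 1->1, 4->4, 2->2
Step 2: d_i = R_x(i) - R_y(i); compute d_i^2.
  (5-5)^2=0, (2-7)^2=25, (6-6)^2=0, (3-3)^2=0, (1-1)^2=0, (4-4)^2=0, (7-2)^2=25
sum(d^2) = 50.
Step 3: rho = 1 - 6*50 / (7*(7^2 - 1)) = 1 - 300/336 = 0.107143.
Step 4: Under H0, t = rho * sqrt((n-2)/(1-rho^2)) = 0.2410 ~ t(5).
Step 5: Two-sided p-value from the t-distribution with 5 df = 0.819151.
Step 6: alpha = 0.05. fail to reject H0.

rho = 0.1071, p = 0.819151, fail to reject H0 at alpha = 0.05.


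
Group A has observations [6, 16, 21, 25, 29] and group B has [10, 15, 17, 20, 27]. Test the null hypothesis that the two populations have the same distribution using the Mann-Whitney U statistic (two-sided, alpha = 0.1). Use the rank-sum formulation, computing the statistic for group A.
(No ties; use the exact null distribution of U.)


Step 1: Combine and sort all 10 observations; assign midranks.
sorted (value, group): (6,X), (10,Y), (15,Y), (16,X), (17,Y), (20,Y), (21,X), (25,X), (27,Y), (29,X)
ranks: 6->1, 10->2, 15->3, 16->4, 17->5, 20->6, 21->7, 25->8, 27->9, 29->10
Step 2: Rank sum for X: R1 = 1 + 4 + 7 + 8 + 10 = 30.
Step 3: U_X = R1 - n1(n1+1)/2 = 30 - 5*6/2 = 30 - 15 = 15.
       U_Y = n1*n2 - U_X = 25 - 15 = 10.
Step 4: No ties, so the exact null distribution of U (based on enumerating the C(10,5) = 252 equally likely rank assignments) gives the two-sided p-value.
Step 5: p-value = 0.690476; compare to alpha = 0.1. fail to reject H0.

U_X = 15, p = 0.690476, fail to reject H0 at alpha = 0.1.


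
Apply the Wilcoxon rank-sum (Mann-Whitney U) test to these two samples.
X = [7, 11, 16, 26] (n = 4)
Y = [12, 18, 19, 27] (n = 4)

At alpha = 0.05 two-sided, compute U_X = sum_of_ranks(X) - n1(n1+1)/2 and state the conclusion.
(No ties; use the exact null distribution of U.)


Step 1: Combine and sort all 8 observations; assign midranks.
sorted (value, group): (7,X), (11,X), (12,Y), (16,X), (18,Y), (19,Y), (26,X), (27,Y)
ranks: 7->1, 11->2, 12->3, 16->4, 18->5, 19->6, 26->7, 27->8
Step 2: Rank sum for X: R1 = 1 + 2 + 4 + 7 = 14.
Step 3: U_X = R1 - n1(n1+1)/2 = 14 - 4*5/2 = 14 - 10 = 4.
       U_Y = n1*n2 - U_X = 16 - 4 = 12.
Step 4: No ties, so the exact null distribution of U (based on enumerating the C(8,4) = 70 equally likely rank assignments) gives the two-sided p-value.
Step 5: p-value = 0.342857; compare to alpha = 0.05. fail to reject H0.

U_X = 4, p = 0.342857, fail to reject H0 at alpha = 0.05.


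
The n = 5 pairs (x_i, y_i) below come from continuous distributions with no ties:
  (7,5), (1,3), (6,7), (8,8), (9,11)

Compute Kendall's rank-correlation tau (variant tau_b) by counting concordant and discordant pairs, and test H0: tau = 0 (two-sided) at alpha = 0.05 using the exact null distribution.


Step 1: Enumerate the 10 unordered pairs (i,j) with i<j and classify each by sign(x_j-x_i) * sign(y_j-y_i).
  (1,2):dx=-6,dy=-2->C; (1,3):dx=-1,dy=+2->D; (1,4):dx=+1,dy=+3->C; (1,5):dx=+2,dy=+6->C
  (2,3):dx=+5,dy=+4->C; (2,4):dx=+7,dy=+5->C; (2,5):dx=+8,dy=+8->C; (3,4):dx=+2,dy=+1->C
  (3,5):dx=+3,dy=+4->C; (4,5):dx=+1,dy=+3->C
Step 2: C = 9, D = 1, total pairs = 10.
Step 3: tau = (C - D)/(n(n-1)/2) = (9 - 1)/10 = 0.800000.
Step 4: Exact two-sided p-value (enumerate n! = 120 permutations of y under H0): p = 0.083333.
Step 5: alpha = 0.05. fail to reject H0.

tau_b = 0.8000 (C=9, D=1), p = 0.083333, fail to reject H0.


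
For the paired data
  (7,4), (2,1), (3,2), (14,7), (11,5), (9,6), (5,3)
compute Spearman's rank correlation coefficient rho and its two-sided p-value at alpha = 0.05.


Step 1: Rank x and y separately (midranks; no ties here).
rank(x): 7->4, 2->1, 3->2, 14->7, 11->6, 9->5, 5->3
rank(y): 4->4, 1->1, 2->2, 7->7, 5->5, 6->6, 3->3
Step 2: d_i = R_x(i) - R_y(i); compute d_i^2.
  (4-4)^2=0, (1-1)^2=0, (2-2)^2=0, (7-7)^2=0, (6-5)^2=1, (5-6)^2=1, (3-3)^2=0
sum(d^2) = 2.
Step 3: rho = 1 - 6*2 / (7*(7^2 - 1)) = 1 - 12/336 = 0.964286.
Step 4: Under H0, t = rho * sqrt((n-2)/(1-rho^2)) = 8.1408 ~ t(5).
Step 5: Two-sided p-value from the t-distribution with 5 df = 0.000454.
Step 6: alpha = 0.05. reject H0.

rho = 0.9643, p = 0.000454, reject H0 at alpha = 0.05.


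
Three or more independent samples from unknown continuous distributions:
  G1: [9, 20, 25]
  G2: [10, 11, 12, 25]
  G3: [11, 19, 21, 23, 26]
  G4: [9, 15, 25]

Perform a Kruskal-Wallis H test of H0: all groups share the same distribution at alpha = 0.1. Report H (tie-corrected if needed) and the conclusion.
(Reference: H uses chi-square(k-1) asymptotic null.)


Step 1: Combine all N = 15 observations and assign midranks.
sorted (value, group, rank): (9,G1,1.5), (9,G4,1.5), (10,G2,3), (11,G2,4.5), (11,G3,4.5), (12,G2,6), (15,G4,7), (19,G3,8), (20,G1,9), (21,G3,10), (23,G3,11), (25,G1,13), (25,G2,13), (25,G4,13), (26,G3,15)
Step 2: Sum ranks within each group.
R_1 = 23.5 (n_1 = 3)
R_2 = 26.5 (n_2 = 4)
R_3 = 48.5 (n_3 = 5)
R_4 = 21.5 (n_4 = 3)
Step 3: H = 12/(N(N+1)) * sum(R_i^2/n_i) - 3(N+1)
     = 12/(15*16) * (23.5^2/3 + 26.5^2/4 + 48.5^2/5 + 21.5^2/3) - 3*16
     = 0.050000 * 984.179 - 48
     = 1.208958.
Step 4: Ties present; correction factor C = 1 - 36/(15^3 - 15) = 0.989286. Corrected H = 1.208958 / 0.989286 = 1.222052.
Step 5: Under H0, H ~ chi^2(3); p-value = 0.747720.
Step 6: alpha = 0.1. fail to reject H0.

H = 1.2221, df = 3, p = 0.747720, fail to reject H0.


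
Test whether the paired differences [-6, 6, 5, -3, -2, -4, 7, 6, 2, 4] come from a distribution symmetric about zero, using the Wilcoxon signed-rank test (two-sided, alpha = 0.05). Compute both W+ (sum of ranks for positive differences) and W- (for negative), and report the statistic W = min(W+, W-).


Step 1: Drop any zero differences (none here) and take |d_i|.
|d| = [6, 6, 5, 3, 2, 4, 7, 6, 2, 4]
Step 2: Midrank |d_i| (ties get averaged ranks).
ranks: |6|->8, |6|->8, |5|->6, |3|->3, |2|->1.5, |4|->4.5, |7|->10, |6|->8, |2|->1.5, |4|->4.5
Step 3: Attach original signs; sum ranks with positive sign and with negative sign.
W+ = 8 + 6 + 10 + 8 + 1.5 + 4.5 = 38
W- = 8 + 3 + 1.5 + 4.5 = 17
(Check: W+ + W- = 55 should equal n(n+1)/2 = 55.)
Step 4: Test statistic W = min(W+, W-) = 17.
Step 5: Ties in |d|, so use the tie-corrected normal approximation.
        E[W] = n(n+1)/4 = 10*11/4 = 27.5.
        Tie groups: |d|=2 (t=2), |d|=4 (t=2), |d|=6 (t=3); sum(t^3 - t) = 36.
        Var[W] = n(n+1)(2n+1)/24 - sum(t^3-t)/48 = 2310/24 - 36/48 = 95.5.
        z = (W - E[W]) / sqrt(Var[W]) = (17 - 27.5) / 9.7724 = -1.0745.
        Two-sided p = 2*Phi(z) = 0.282619.
Step 6: alpha = 0.05. fail to reject H0.

W+ = 38, W- = 17, W = min = 17, p = 0.282619, fail to reject H0.


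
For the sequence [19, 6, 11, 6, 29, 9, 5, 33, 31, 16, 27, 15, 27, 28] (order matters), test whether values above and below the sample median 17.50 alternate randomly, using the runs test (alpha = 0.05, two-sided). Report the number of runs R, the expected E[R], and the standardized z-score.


Step 1: Compute median = 17.50; label A = above, B = below.
Labels in order: ABBBABBAABABAA  (n_A = 7, n_B = 7)
Step 2: Count runs R = 9.
Step 3: Under H0 (random ordering), E[R] = 2*n_A*n_B/(n_A+n_B) + 1 = 2*7*7/14 + 1 = 8.0000.
        Var[R] = 2*n_A*n_B*(2*n_A*n_B - n_A - n_B) / ((n_A+n_B)^2 * (n_A+n_B-1)) = 8232/2548 = 3.2308.
        SD[R] = 1.7974.
Step 4: Continuity-corrected z = (R - 0.5 - E[R]) / SD[R] = (9 - 0.5 - 8.0000) / 1.7974 = 0.2782.
Step 5: Two-sided p-value via normal approximation = 2*(1 - Phi(|z|)) = 0.780879.
Step 6: alpha = 0.05. fail to reject H0.

R = 9, z = 0.2782, p = 0.780879, fail to reject H0.


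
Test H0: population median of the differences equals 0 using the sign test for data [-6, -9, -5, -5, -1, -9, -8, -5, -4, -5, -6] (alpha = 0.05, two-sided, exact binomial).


Step 1: Discard zero differences. Original n = 11; n_eff = number of nonzero differences = 11.
Nonzero differences (with sign): -6, -9, -5, -5, -1, -9, -8, -5, -4, -5, -6
Step 2: Count signs: positive = 0, negative = 11.
Step 3: Under H0: P(positive) = 0.5, so the number of positives S ~ Bin(11, 0.5).
Step 4: Two-sided exact p-value = sum of Bin(11,0.5) probabilities at or below the observed probability = 0.000977.
Step 5: alpha = 0.05. reject H0.

n_eff = 11, pos = 0, neg = 11, p = 0.000977, reject H0.


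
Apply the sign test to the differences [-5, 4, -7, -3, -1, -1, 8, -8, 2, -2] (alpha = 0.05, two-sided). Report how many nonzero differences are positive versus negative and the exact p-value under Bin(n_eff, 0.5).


Step 1: Discard zero differences. Original n = 10; n_eff = number of nonzero differences = 10.
Nonzero differences (with sign): -5, +4, -7, -3, -1, -1, +8, -8, +2, -2
Step 2: Count signs: positive = 3, negative = 7.
Step 3: Under H0: P(positive) = 0.5, so the number of positives S ~ Bin(10, 0.5).
Step 4: Two-sided exact p-value = sum of Bin(10,0.5) probabilities at or below the observed probability = 0.343750.
Step 5: alpha = 0.05. fail to reject H0.

n_eff = 10, pos = 3, neg = 7, p = 0.343750, fail to reject H0.


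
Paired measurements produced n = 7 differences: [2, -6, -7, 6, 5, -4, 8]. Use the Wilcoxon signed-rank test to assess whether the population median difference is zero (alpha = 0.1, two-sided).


Step 1: Drop any zero differences (none here) and take |d_i|.
|d| = [2, 6, 7, 6, 5, 4, 8]
Step 2: Midrank |d_i| (ties get averaged ranks).
ranks: |2|->1, |6|->4.5, |7|->6, |6|->4.5, |5|->3, |4|->2, |8|->7
Step 3: Attach original signs; sum ranks with positive sign and with negative sign.
W+ = 1 + 4.5 + 3 + 7 = 15.5
W- = 4.5 + 6 + 2 = 12.5
(Check: W+ + W- = 28 should equal n(n+1)/2 = 28.)
Step 4: Test statistic W = min(W+, W-) = 12.5.
Step 5: Ties in |d|, so use the tie-corrected normal approximation.
        E[W] = n(n+1)/4 = 7*8/4 = 14.
        Tie groups: |d|=6 (t=2); sum(t^3 - t) = 6.
        Var[W] = n(n+1)(2n+1)/24 - sum(t^3-t)/48 = 840/24 - 6/48 = 34.875.
        z = (W - E[W]) / sqrt(Var[W]) = (12.5 - 14) / 5.9055 = -0.2540.
        Two-sided p = 2*Phi(z) = 0.799495.
Step 6: alpha = 0.1. fail to reject H0.

W+ = 15.5, W- = 12.5, W = min = 12.5, p = 0.799495, fail to reject H0.


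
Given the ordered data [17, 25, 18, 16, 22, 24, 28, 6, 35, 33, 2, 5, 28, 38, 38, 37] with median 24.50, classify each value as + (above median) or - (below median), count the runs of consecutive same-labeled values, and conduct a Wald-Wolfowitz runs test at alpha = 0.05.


Step 1: Compute median = 24.50; label A = above, B = below.
Labels in order: BABBBBABAABBAAAA  (n_A = 8, n_B = 8)
Step 2: Count runs R = 8.
Step 3: Under H0 (random ordering), E[R] = 2*n_A*n_B/(n_A+n_B) + 1 = 2*8*8/16 + 1 = 9.0000.
        Var[R] = 2*n_A*n_B*(2*n_A*n_B - n_A - n_B) / ((n_A+n_B)^2 * (n_A+n_B-1)) = 14336/3840 = 3.7333.
        SD[R] = 1.9322.
Step 4: Continuity-corrected z = (R + 0.5 - E[R]) / SD[R] = (8 + 0.5 - 9.0000) / 1.9322 = -0.2588.
Step 5: Two-sided p-value via normal approximation = 2*(1 - Phi(|z|)) = 0.795809.
Step 6: alpha = 0.05. fail to reject H0.

R = 8, z = -0.2588, p = 0.795809, fail to reject H0.


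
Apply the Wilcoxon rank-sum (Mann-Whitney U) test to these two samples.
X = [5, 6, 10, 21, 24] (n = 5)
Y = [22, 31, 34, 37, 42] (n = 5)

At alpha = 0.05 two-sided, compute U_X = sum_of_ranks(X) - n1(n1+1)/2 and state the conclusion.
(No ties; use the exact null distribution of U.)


Step 1: Combine and sort all 10 observations; assign midranks.
sorted (value, group): (5,X), (6,X), (10,X), (21,X), (22,Y), (24,X), (31,Y), (34,Y), (37,Y), (42,Y)
ranks: 5->1, 6->2, 10->3, 21->4, 22->5, 24->6, 31->7, 34->8, 37->9, 42->10
Step 2: Rank sum for X: R1 = 1 + 2 + 3 + 4 + 6 = 16.
Step 3: U_X = R1 - n1(n1+1)/2 = 16 - 5*6/2 = 16 - 15 = 1.
       U_Y = n1*n2 - U_X = 25 - 1 = 24.
Step 4: No ties, so the exact null distribution of U (based on enumerating the C(10,5) = 252 equally likely rank assignments) gives the two-sided p-value.
Step 5: p-value = 0.015873; compare to alpha = 0.05. reject H0.

U_X = 1, p = 0.015873, reject H0 at alpha = 0.05.


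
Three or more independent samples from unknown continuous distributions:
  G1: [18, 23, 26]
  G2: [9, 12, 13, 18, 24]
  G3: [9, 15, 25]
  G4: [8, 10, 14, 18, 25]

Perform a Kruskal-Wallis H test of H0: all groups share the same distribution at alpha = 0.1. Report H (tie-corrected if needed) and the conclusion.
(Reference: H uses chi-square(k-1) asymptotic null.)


Step 1: Combine all N = 16 observations and assign midranks.
sorted (value, group, rank): (8,G4,1), (9,G2,2.5), (9,G3,2.5), (10,G4,4), (12,G2,5), (13,G2,6), (14,G4,7), (15,G3,8), (18,G1,10), (18,G2,10), (18,G4,10), (23,G1,12), (24,G2,13), (25,G3,14.5), (25,G4,14.5), (26,G1,16)
Step 2: Sum ranks within each group.
R_1 = 38 (n_1 = 3)
R_2 = 36.5 (n_2 = 5)
R_3 = 25 (n_3 = 3)
R_4 = 36.5 (n_4 = 5)
Step 3: H = 12/(N(N+1)) * sum(R_i^2/n_i) - 3(N+1)
     = 12/(16*17) * (38^2/3 + 36.5^2/5 + 25^2/3 + 36.5^2/5) - 3*17
     = 0.044118 * 1222.57 - 51
     = 2.936765.
Step 4: Ties present; correction factor C = 1 - 36/(16^3 - 16) = 0.991176. Corrected H = 2.936765 / 0.991176 = 2.962908.
Step 5: Under H0, H ~ chi^2(3); p-value = 0.397379.
Step 6: alpha = 0.1. fail to reject H0.

H = 2.9629, df = 3, p = 0.397379, fail to reject H0.
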